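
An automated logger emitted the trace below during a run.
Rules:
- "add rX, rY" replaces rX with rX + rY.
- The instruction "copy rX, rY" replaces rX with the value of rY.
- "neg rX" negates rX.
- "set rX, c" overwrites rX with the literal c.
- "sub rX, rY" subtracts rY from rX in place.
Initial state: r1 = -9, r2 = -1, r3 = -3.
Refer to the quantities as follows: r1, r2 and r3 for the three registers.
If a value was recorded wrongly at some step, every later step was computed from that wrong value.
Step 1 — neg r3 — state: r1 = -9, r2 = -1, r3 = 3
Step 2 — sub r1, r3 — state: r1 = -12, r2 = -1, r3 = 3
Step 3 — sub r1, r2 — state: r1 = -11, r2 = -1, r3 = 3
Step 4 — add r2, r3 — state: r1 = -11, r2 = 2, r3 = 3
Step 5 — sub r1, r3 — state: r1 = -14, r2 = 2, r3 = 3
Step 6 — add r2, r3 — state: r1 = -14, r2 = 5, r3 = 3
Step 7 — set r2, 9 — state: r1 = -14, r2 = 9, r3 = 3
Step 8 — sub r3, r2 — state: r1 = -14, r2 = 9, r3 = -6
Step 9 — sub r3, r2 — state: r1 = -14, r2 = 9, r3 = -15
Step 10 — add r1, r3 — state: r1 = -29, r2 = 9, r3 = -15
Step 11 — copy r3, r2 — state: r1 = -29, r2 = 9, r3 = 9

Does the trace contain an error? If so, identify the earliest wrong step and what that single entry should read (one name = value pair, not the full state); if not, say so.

Recomputing the run from the initial state:
step 1: r1 = -9, r2 = -1, r3 = 3
step 2: r1 = -12, r2 = -1, r3 = 3
step 3: r1 = -11, r2 = -1, r3 = 3
step 4: r1 = -11, r2 = 2, r3 = 3
step 5: r1 = -14, r2 = 2, r3 = 3
step 6: r1 = -14, r2 = 5, r3 = 3
step 7: r1 = -14, r2 = 9, r3 = 3
step 8: r1 = -14, r2 = 9, r3 = -6
step 9: r1 = -14, r2 = 9, r3 = -15
step 10: r1 = -29, r2 = 9, r3 = -15
step 11: r1 = -29, r2 = 9, r3 = 9
This matches the trace at every step.

no error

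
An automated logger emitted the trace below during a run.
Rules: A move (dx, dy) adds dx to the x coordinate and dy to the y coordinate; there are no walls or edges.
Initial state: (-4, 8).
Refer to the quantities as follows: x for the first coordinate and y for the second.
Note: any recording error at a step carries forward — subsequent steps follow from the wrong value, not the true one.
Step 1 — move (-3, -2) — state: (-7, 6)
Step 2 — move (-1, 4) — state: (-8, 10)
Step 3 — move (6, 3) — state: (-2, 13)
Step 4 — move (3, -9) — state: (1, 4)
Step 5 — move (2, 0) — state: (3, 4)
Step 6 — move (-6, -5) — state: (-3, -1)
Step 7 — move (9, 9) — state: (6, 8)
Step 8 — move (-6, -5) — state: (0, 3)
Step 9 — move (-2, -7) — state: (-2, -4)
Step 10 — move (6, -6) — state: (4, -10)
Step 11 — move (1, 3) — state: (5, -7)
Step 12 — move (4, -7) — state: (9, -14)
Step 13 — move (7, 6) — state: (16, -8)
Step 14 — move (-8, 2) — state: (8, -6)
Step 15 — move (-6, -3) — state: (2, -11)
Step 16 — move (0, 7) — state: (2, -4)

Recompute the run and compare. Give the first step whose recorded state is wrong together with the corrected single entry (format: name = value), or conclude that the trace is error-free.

step 15, y = -9

1. x = -4 + (-3) = -7, y = 8 + (-2) = 6 (checks out)
2. x = -7 + (-1) = -8, y = 6 + (4) = 10 (exactly as logged)
3. x = -8 + (6) = -2, y = 10 + (3) = 13 (agrees with the trace)
4. x = -2 + (3) = 1, y = 13 + (-9) = 4 (same as recorded)
5. x = 1 + (2) = 3, y = 4 + (0) = 4 (verified)
6. x = 3 + (-6) = -3, y = 4 + (-5) = -1 (same as recorded)
7. x = -3 + (9) = 6, y = -1 + (9) = 8 (in agreement)
8. x = 6 + (-6) = 0, y = 8 + (-5) = 3 (confirmed correct)
9. x = 0 + (-2) = -2, y = 3 + (-7) = -4 (exactly as logged)
10. x = -2 + (6) = 4, y = -4 + (-6) = -10 (checks out)
11. x = 4 + (1) = 5, y = -10 + (3) = -7 (verified)
12. x = 5 + (4) = 9, y = -7 + (-7) = -14 (matches)
13. x = 9 + (7) = 16, y = -14 + (6) = -8 (confirmed correct)
14. x = 16 + (-8) = 8, y = -8 + (2) = -6 (checks out)
15. x = 8 + (-6) = 2, y = -6 + (-3) = -9 (the recorded entry deviates here)
Conclusion: step 15 carries the first error; the entry should be y = -9.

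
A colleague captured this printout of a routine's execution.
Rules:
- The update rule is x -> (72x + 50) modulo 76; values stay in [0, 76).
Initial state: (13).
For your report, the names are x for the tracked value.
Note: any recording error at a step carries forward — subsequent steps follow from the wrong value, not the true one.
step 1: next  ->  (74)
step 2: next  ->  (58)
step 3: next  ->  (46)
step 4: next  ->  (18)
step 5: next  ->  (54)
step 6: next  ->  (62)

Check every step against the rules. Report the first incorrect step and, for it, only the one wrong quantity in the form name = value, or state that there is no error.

step 1: x = (72*13 + 50) mod 76 = 74 -> same as recorded
step 2: x = (72*74 + 50) mod 76 = 58 -> in agreement
step 3: x = (72*58 + 50) mod 76 = 46 -> consistent with the printout
step 4: x = (72*46 + 50) mod 76 = 18 -> verified
step 5: x = (72*18 + 50) mod 76 = 54 -> exactly as logged
step 6: x = (72*54 + 50) mod 76 = 62 -> no discrepancy
Every step is consistent.

no error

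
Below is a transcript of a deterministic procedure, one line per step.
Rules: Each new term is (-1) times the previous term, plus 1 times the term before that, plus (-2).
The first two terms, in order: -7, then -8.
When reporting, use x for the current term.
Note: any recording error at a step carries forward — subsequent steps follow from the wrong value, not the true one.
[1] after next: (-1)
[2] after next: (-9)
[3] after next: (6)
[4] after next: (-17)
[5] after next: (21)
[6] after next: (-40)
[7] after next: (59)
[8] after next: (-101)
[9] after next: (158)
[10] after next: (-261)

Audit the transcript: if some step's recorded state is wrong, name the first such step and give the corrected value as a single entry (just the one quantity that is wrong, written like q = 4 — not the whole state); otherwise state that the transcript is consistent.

no error

Recomputing the run from the initial state:
step 1: x = -1
step 2: x = -9
step 3: x = 6
step 4: x = -17
step 5: x = 21
step 6: x = -40
step 7: x = 59
step 8: x = -101
step 9: x = 158
step 10: x = -261
This matches the transcript at every step.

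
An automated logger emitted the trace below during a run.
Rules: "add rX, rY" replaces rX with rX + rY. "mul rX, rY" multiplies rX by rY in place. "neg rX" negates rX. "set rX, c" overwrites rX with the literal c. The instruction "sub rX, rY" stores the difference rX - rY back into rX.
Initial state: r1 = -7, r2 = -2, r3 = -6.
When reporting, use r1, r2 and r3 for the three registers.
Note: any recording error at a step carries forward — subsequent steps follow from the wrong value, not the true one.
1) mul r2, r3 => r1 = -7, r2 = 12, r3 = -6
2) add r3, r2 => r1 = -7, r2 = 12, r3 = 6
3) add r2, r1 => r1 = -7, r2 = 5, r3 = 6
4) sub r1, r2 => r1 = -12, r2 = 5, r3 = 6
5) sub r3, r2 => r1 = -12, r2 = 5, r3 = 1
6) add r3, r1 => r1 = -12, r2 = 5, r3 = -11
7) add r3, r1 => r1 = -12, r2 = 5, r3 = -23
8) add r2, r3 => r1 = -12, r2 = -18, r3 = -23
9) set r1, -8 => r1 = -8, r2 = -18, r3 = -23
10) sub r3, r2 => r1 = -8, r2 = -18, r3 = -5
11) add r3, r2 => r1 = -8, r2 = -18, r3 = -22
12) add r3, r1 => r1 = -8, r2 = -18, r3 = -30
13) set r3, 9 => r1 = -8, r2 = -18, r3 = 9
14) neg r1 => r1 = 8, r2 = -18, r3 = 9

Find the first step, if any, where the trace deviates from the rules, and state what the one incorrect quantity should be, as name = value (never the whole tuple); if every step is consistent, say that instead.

step 11, r3 = -23

Recomputing the run from the initial state:
step 1: r1 = -7, r2 = 12, r3 = -6
step 2: r1 = -7, r2 = 12, r3 = 6
step 3: r1 = -7, r2 = 5, r3 = 6
step 4: r1 = -12, r2 = 5, r3 = 6
step 5: r1 = -12, r2 = 5, r3 = 1
step 6: r1 = -12, r2 = 5, r3 = -11
step 7: r1 = -12, r2 = 5, r3 = -23
step 8: r1 = -12, r2 = -18, r3 = -23
step 9: r1 = -8, r2 = -18, r3 = -23
step 10: r1 = -8, r2 = -18, r3 = -5
step 11: r1 = -8, r2 = -18, r3 = -23
step 12: r1 = -8, r2 = -18, r3 = -31
step 13: r1 = -8, r2 = -18, r3 = 9
step 14: r1 = 8, r2 = -18, r3 = 9
The first disagreement with the trace is at step 11, where the value should be r3 = -23.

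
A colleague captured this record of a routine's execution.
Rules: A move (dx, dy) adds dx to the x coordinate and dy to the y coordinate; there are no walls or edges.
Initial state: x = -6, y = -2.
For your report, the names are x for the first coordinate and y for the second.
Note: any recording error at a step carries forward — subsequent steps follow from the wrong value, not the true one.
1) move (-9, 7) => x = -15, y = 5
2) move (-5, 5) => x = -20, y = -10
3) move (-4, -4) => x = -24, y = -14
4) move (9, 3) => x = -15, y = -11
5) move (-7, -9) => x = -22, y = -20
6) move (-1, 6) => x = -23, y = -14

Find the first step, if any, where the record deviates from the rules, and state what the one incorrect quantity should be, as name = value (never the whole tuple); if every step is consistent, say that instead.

step 2, y = 10

Recomputing the run from the initial state:
step 1: x = -15, y = 5
step 2: x = -20, y = 10
step 3: x = -24, y = 6
step 4: x = -15, y = 9
step 5: x = -22, y = 0
step 6: x = -23, y = 6
The first disagreement with the record is at step 2, where the value should be y = 10.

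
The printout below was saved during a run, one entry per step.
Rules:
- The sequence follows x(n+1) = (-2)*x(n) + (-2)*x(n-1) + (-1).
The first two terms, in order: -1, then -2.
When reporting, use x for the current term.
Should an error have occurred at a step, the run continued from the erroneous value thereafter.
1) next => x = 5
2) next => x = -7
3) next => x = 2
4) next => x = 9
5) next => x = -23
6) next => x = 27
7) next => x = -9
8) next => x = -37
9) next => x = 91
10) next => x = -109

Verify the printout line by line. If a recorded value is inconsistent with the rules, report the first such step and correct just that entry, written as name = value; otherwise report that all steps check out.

Step 1: x = -2*(-2) + (-2)*(-1) + (-1) = 5 — same as recorded.
Step 2: x = -2*(5) + (-2)*(-2) + (-1) = -7 — matches.
Step 3: x = -2*(-7) + (-2)*(5) + (-1) = 3 — the recorded entry deviates here.
The audit stops at step 3: the recorded entry is wrong and should be x = 3.

step 3, x = 3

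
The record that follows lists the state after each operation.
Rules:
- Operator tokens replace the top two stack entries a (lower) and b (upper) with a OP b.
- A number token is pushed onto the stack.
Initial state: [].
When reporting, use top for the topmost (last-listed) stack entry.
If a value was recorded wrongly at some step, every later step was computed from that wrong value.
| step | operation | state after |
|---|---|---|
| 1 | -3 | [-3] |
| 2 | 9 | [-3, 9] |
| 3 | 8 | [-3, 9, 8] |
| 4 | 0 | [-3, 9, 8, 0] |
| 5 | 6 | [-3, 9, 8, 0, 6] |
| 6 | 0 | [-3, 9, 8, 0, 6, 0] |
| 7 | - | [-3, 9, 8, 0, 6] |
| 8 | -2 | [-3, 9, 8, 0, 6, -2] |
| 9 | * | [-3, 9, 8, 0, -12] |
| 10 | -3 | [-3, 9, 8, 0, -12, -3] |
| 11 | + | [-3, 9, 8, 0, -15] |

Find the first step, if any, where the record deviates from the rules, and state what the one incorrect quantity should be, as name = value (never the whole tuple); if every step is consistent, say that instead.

no error

1. push -3: top = -3 (no discrepancy)
2. push 9: top = 9 (same as recorded)
3. push 8: top = 8 (consistent with the record)
4. push 0: top = 0 (in agreement)
5. push 6: top = 6 (in agreement)
6. push 0: top = 0 (matches)
7. 6 - 0 = 6 (verified)
8. push -2: top = -2 (exactly as logged)
9. 6 * -2 = -12 (in agreement)
10. push -3: top = -3 (confirmed correct)
11. -12 + -3 = -15 (verified)
Nothing is out of place; the run is error-free.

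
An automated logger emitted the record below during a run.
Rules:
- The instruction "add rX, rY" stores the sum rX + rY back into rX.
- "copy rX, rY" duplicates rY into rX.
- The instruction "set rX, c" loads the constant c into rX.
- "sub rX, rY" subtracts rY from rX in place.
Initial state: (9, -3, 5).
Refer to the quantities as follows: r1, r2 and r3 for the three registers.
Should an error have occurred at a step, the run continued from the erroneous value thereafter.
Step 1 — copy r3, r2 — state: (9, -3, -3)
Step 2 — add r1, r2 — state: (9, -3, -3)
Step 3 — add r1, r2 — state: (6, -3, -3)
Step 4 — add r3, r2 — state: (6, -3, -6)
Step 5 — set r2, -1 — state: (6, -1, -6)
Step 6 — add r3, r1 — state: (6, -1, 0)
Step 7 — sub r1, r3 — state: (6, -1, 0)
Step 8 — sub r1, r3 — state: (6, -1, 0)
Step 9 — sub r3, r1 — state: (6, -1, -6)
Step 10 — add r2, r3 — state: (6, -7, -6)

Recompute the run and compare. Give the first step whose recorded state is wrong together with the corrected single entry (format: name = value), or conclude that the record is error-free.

step 2, r1 = 6

Step 1: r3 = -3 — in agreement.
Step 2: r1 = 9 + -3 = 6 — first mismatch against the record.
That makes step 2 the first incorrect line — r1 = 6 is what it should show.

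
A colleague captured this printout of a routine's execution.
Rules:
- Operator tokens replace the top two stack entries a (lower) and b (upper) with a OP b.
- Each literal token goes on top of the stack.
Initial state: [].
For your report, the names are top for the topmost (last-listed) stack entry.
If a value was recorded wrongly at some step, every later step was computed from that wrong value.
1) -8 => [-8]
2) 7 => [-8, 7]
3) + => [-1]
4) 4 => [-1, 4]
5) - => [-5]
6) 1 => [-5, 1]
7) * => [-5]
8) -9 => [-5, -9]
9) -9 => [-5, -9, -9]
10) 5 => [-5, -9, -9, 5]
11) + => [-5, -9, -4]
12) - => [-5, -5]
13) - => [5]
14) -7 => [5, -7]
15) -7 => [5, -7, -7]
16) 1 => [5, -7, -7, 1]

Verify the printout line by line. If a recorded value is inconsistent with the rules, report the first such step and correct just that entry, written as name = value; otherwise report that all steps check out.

Step 1: push -8: top = -8 — agrees with the printout.
Step 2: push 7: top = 7 — matches.
Step 3: -8 + 7 = -1 — verified.
Step 4: push 4: top = 4 — confirmed correct.
Step 5: -1 - 4 = -5 — matches.
Step 6: push 1: top = 1 — agrees with the printout.
Step 7: -5 * 1 = -5 — consistent with the printout.
Step 8: push -9: top = -9 — in agreement.
Step 9: push -9: top = -9 — agrees with the printout.
Step 10: push 5: top = 5 — no discrepancy.
Step 11: -9 + 5 = -4 — matches.
Step 12: -9 - -4 = -5 — no discrepancy.
Step 13: -5 - -5 = 0 — the entry is off here.
Conclusion: step 13 carries the first error; the entry should be top = 0.

step 13, top = 0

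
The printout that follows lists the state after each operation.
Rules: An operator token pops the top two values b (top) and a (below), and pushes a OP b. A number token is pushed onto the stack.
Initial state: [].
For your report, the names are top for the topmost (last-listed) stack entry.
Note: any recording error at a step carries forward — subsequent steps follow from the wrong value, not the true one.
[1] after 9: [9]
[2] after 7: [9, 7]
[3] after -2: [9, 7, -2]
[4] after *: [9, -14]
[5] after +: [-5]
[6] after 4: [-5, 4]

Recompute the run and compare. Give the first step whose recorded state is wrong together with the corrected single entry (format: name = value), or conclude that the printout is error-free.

no error

1. push 9: top = 9 (same as recorded)
2. push 7: top = 7 (matches)
3. push -2: top = -2 (verified)
4. 7 * -2 = -14 (no discrepancy)
5. 9 + -14 = -5 (agrees with the printout)
6. push 4: top = 4 (agrees with the printout)
Every step is consistent.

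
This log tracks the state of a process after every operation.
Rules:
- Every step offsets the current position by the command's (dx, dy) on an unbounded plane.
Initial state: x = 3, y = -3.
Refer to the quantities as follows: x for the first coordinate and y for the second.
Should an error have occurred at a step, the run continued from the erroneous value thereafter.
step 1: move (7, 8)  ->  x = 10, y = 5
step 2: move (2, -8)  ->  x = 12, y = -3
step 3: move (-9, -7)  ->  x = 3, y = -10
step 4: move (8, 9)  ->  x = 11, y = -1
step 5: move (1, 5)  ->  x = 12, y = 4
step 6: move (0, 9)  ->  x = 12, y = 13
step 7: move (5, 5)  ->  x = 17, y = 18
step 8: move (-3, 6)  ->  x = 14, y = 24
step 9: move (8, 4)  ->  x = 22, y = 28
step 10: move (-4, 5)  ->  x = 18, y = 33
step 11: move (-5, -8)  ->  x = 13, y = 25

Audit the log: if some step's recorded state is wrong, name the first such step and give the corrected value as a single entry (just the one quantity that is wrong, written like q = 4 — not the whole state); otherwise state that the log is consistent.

no error

step 1: x = 3 + (7) = 10, y = -3 + (8) = 5 -> same as recorded
step 2: x = 10 + (2) = 12, y = 5 + (-8) = -3 -> in agreement
step 3: x = 12 + (-9) = 3, y = -3 + (-7) = -10 -> exactly as logged
step 4: x = 3 + (8) = 11, y = -10 + (9) = -1 -> in agreement
step 5: x = 11 + (1) = 12, y = -1 + (5) = 4 -> confirmed correct
step 6: x = 12 + (0) = 12, y = 4 + (9) = 13 -> in agreement
step 7: x = 12 + (5) = 17, y = 13 + (5) = 18 -> no discrepancy
step 8: x = 17 + (-3) = 14, y = 18 + (6) = 24 -> in agreement
step 9: x = 14 + (8) = 22, y = 24 + (4) = 28 -> consistent with the log
step 10: x = 22 + (-4) = 18, y = 28 + (5) = 33 -> verified
step 11: x = 18 + (-5) = 13, y = 33 + (-8) = 25 -> in agreement
Each recorded entry agrees with the recomputation.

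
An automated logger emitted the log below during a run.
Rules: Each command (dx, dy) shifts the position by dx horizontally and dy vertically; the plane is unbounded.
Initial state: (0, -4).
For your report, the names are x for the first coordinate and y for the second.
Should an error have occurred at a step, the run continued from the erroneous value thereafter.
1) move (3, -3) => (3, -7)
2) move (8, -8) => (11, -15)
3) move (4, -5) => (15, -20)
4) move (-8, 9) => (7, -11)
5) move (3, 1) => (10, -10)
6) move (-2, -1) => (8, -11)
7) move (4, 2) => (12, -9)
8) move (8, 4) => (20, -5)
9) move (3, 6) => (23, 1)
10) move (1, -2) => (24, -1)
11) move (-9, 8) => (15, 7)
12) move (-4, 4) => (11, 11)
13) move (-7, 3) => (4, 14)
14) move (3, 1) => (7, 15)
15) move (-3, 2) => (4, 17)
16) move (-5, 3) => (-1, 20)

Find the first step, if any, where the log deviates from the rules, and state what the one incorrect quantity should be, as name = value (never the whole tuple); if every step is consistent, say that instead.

Recomputing the run from the initial state:
step 1: x = 3, y = -7
step 2: x = 11, y = -15
step 3: x = 15, y = -20
step 4: x = 7, y = -11
step 5: x = 10, y = -10
step 6: x = 8, y = -11
step 7: x = 12, y = -9
step 8: x = 20, y = -5
step 9: x = 23, y = 1
step 10: x = 24, y = -1
step 11: x = 15, y = 7
step 12: x = 11, y = 11
step 13: x = 4, y = 14
step 14: x = 7, y = 15
step 15: x = 4, y = 17
step 16: x = -1, y = 20
This matches the log at every step.

no error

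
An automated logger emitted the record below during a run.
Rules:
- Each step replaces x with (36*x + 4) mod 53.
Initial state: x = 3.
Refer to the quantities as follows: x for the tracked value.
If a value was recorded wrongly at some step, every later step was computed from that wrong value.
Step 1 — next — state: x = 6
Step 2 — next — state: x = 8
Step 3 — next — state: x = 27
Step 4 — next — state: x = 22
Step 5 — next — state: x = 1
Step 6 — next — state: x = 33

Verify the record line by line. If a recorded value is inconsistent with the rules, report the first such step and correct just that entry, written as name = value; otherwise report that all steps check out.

Recomputing the run from the initial state:
step 1: x = 6
step 2: x = 8
step 3: x = 27
step 4: x = 22
step 5: x = 1
step 6: x = 40
The first disagreement with the record is at step 6, where the value should be x = 40.

step 6, x = 40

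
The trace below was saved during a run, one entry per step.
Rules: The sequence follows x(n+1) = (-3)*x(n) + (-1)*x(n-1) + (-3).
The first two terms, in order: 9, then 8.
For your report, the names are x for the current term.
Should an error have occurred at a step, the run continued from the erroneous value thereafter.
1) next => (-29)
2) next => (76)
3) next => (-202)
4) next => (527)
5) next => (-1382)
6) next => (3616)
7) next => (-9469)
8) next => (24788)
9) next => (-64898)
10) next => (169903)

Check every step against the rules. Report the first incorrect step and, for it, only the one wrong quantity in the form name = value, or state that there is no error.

step 1, x = -36

1. x = -3*(8) + (-1)*(9) + (-3) = -36 (a discrepancy with the trace)
That makes step 1 the first incorrect line — x = -36 is what it should show.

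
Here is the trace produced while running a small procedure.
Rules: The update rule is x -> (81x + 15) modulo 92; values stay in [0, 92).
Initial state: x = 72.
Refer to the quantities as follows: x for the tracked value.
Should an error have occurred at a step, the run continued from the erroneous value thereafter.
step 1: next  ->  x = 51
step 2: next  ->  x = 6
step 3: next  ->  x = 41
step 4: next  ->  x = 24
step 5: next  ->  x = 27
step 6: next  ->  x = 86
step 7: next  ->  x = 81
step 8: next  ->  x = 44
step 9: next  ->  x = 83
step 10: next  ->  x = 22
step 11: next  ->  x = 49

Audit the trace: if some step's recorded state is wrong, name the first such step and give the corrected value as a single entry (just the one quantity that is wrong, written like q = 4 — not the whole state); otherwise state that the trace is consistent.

no error

Recomputing the run from the initial state:
step 1: x = 51
step 2: x = 6
step 3: x = 41
step 4: x = 24
step 5: x = 27
step 6: x = 86
step 7: x = 81
step 8: x = 44
step 9: x = 83
step 10: x = 22
step 11: x = 49
This matches the trace at every step.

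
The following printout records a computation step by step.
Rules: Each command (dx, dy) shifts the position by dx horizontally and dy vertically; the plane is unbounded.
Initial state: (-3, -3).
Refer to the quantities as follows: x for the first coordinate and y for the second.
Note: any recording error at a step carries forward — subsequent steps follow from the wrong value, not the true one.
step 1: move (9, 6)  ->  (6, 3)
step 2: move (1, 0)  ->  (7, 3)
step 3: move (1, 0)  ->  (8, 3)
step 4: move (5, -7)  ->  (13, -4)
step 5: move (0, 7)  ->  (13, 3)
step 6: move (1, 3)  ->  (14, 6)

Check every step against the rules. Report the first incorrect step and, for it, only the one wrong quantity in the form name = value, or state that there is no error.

Step 1: x = -3 + (9) = 6, y = -3 + (6) = 3 — consistent with the printout.
Step 2: x = 6 + (1) = 7, y = 3 + (0) = 3 — verified.
Step 3: x = 7 + (1) = 8, y = 3 + (0) = 3 — checks out.
Step 4: x = 8 + (5) = 13, y = 3 + (-7) = -4 — confirmed correct.
Step 5: x = 13 + (0) = 13, y = -4 + (7) = 3 — agrees with the printout.
Step 6: x = 13 + (1) = 14, y = 3 + (3) = 6 — confirmed correct.
No step deviates from the rules.

no error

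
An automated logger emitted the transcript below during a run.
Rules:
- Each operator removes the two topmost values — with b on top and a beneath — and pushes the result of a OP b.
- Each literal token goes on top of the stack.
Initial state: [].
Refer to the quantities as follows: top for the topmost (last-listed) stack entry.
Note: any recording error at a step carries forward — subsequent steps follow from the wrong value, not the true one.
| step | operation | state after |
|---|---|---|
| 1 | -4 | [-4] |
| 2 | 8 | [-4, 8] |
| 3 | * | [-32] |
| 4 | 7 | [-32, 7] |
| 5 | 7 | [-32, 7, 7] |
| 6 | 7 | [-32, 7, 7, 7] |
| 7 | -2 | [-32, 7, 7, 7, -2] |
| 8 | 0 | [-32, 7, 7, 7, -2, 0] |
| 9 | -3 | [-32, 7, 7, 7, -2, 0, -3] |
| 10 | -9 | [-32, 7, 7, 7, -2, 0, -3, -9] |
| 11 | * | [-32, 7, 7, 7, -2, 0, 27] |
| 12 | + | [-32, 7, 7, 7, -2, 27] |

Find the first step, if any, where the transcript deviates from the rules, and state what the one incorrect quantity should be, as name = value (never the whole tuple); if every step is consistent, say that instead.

step 1: push -4: top = -4 -> verified
step 2: push 8: top = 8 -> matches
step 3: -4 * 8 = -32 -> in agreement
step 4: push 7: top = 7 -> no discrepancy
step 5: push 7: top = 7 -> exactly as logged
step 6: push 7: top = 7 -> matches
step 7: push -2: top = -2 -> verified
step 8: push 0: top = 0 -> consistent with the transcript
step 9: push -3: top = -3 -> consistent with the transcript
step 10: push -9: top = -9 -> no discrepancy
step 11: -3 * -9 = 27 -> same as recorded
step 12: 0 + 27 = 27 -> in agreement
Nothing is out of place; the run is error-free.

no error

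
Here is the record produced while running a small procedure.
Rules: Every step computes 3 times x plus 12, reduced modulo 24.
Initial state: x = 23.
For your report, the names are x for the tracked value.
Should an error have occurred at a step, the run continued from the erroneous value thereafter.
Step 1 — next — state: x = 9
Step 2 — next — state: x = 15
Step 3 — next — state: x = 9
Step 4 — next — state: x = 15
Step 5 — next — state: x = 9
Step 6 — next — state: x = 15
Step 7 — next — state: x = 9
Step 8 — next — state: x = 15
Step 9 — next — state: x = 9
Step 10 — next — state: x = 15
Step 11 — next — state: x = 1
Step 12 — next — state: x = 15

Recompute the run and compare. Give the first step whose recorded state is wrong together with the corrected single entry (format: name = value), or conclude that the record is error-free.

Recomputing the run from the initial state:
step 1: x = 9
step 2: x = 15
step 3: x = 9
step 4: x = 15
step 5: x = 9
step 6: x = 15
step 7: x = 9
step 8: x = 15
step 9: x = 9
step 10: x = 15
step 11: x = 9
step 12: x = 15
The first disagreement with the record is at step 11, where the value should be x = 9.

step 11, x = 9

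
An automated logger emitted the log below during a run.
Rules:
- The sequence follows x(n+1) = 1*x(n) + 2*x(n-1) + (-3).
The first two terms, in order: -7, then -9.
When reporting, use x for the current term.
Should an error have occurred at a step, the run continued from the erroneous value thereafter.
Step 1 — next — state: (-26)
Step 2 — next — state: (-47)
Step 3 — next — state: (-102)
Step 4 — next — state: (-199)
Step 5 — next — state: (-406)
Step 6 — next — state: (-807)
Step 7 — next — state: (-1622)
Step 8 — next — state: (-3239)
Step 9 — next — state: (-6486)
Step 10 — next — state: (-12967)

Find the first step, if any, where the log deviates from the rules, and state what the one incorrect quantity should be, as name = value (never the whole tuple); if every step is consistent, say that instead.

1. x = 1*(-9) + (2)*(-7) + (-3) = -26 (same as recorded)
2. x = 1*(-26) + (2)*(-9) + (-3) = -47 (same as recorded)
3. x = 1*(-47) + (2)*(-26) + (-3) = -102 (no discrepancy)
4. x = 1*(-102) + (2)*(-47) + (-3) = -199 (checks out)
5. x = 1*(-199) + (2)*(-102) + (-3) = -406 (exactly as logged)
6. x = 1*(-406) + (2)*(-199) + (-3) = -807 (exactly as logged)
7. x = 1*(-807) + (2)*(-406) + (-3) = -1622 (confirmed correct)
8. x = 1*(-1622) + (2)*(-807) + (-3) = -3239 (consistent with the log)
9. x = 1*(-3239) + (2)*(-1622) + (-3) = -6486 (in agreement)
10. x = 1*(-6486) + (2)*(-3239) + (-3) = -12967 (no discrepancy)
The recomputation confirms every line.

no error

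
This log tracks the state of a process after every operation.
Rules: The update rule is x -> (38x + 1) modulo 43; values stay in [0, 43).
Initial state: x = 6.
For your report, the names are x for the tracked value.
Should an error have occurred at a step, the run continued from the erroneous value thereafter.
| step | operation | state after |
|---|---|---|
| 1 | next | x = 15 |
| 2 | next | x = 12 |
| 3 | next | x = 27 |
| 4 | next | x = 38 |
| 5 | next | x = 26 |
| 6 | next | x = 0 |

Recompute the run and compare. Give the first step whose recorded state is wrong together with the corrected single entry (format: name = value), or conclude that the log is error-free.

step 1, x = 14

step 1: x = (38*6 + 1) mod 43 = 14 -> the log has a different value
The audit stops at step 1: the recorded entry is wrong and should be x = 14.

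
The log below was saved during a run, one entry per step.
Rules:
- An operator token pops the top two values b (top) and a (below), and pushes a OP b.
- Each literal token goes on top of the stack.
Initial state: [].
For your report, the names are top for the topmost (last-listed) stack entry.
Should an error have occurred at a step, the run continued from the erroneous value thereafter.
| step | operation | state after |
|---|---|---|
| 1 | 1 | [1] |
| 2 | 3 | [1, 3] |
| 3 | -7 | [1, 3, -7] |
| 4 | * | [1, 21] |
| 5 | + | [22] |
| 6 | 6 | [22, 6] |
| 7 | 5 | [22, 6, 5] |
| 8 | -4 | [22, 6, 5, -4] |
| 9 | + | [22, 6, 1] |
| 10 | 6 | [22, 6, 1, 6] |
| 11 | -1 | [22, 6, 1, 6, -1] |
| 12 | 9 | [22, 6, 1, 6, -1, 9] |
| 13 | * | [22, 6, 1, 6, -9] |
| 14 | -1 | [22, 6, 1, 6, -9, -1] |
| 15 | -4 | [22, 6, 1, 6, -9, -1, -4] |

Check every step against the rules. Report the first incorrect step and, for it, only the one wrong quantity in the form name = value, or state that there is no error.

Recomputing the run from the initial state:
step 1: [1]
step 2: [1, 3]
step 3: [1, 3, -7]
step 4: [1, -21]
step 5: [-20]
step 6: [-20, 6]
step 7: [-20, 6, 5]
step 8: [-20, 6, 5, -4]
step 9: [-20, 6, 1]
step 10: [-20, 6, 1, 6]
step 11: [-20, 6, 1, 6, -1]
step 12: [-20, 6, 1, 6, -1, 9]
step 13: [-20, 6, 1, 6, -9]
step 14: [-20, 6, 1, 6, -9, -1]
step 15: [-20, 6, 1, 6, -9, -1, -4]
The first disagreement with the log is at step 4, where the value should be top = -21.

step 4, top = -21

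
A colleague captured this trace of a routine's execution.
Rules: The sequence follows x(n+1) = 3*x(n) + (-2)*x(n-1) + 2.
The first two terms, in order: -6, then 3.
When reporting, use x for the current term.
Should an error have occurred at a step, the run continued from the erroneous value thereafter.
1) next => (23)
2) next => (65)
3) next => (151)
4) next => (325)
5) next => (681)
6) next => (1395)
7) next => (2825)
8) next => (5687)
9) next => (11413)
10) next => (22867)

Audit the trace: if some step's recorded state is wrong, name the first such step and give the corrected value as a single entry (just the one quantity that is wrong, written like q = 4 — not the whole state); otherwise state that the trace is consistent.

1. x = 3*(3) + (-2)*(-6) + (2) = 23 (matches)
2. x = 3*(23) + (-2)*(3) + (2) = 65 (confirmed correct)
3. x = 3*(65) + (-2)*(23) + (2) = 151 (exactly as logged)
4. x = 3*(151) + (-2)*(65) + (2) = 325 (confirmed correct)
5. x = 3*(325) + (-2)*(151) + (2) = 675 (not what was recorded)
So the first discrepancy is step 5, where the right value is x = 675.

step 5, x = 675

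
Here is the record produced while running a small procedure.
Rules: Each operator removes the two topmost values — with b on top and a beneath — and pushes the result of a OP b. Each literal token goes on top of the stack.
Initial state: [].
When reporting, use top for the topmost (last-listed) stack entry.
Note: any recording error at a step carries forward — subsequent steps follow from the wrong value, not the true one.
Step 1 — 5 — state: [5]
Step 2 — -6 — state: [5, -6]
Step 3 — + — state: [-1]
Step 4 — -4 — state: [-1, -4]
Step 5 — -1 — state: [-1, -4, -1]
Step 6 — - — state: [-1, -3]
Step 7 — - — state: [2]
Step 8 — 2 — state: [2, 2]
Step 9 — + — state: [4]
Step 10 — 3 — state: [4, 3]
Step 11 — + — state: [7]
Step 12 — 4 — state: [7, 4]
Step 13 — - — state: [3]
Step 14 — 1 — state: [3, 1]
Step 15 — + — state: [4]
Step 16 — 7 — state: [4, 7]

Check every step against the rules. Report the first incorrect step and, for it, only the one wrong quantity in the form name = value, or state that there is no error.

no error

Recomputing the run from the initial state:
step 1: [5]
step 2: [5, -6]
step 3: [-1]
step 4: [-1, -4]
step 5: [-1, -4, -1]
step 6: [-1, -3]
step 7: [2]
step 8: [2, 2]
step 9: [4]
step 10: [4, 3]
step 11: [7]
step 12: [7, 4]
step 13: [3]
step 14: [3, 1]
step 15: [4]
step 16: [4, 7]
This matches the record at every step.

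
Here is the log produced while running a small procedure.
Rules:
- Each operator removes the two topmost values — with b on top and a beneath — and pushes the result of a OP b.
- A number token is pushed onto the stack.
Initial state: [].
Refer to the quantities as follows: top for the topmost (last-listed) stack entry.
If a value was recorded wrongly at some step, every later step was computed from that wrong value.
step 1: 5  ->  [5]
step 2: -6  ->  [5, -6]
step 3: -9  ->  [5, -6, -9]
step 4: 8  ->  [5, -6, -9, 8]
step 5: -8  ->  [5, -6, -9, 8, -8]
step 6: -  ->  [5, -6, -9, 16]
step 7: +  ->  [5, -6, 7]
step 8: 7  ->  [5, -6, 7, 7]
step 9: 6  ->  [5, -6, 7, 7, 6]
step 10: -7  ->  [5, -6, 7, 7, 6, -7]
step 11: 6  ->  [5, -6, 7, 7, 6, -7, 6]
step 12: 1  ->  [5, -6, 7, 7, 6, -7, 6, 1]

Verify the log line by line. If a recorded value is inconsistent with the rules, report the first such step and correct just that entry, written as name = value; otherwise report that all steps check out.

no error

Step 1: push 5: top = 5 — agrees with the log.
Step 2: push -6: top = -6 — same as recorded.
Step 3: push -9: top = -9 — in agreement.
Step 4: push 8: top = 8 — exactly as logged.
Step 5: push -8: top = -8 — verified.
Step 6: 8 - -8 = 16 — exactly as logged.
Step 7: -9 + 16 = 7 — checks out.
Step 8: push 7: top = 7 — checks out.
Step 9: push 6: top = 6 — no discrepancy.
Step 10: push -7: top = -7 — verified.
Step 11: push 6: top = 6 — consistent with the log.
Step 12: push 1: top = 1 — consistent with the log.
Nothing is out of place; the run is error-free.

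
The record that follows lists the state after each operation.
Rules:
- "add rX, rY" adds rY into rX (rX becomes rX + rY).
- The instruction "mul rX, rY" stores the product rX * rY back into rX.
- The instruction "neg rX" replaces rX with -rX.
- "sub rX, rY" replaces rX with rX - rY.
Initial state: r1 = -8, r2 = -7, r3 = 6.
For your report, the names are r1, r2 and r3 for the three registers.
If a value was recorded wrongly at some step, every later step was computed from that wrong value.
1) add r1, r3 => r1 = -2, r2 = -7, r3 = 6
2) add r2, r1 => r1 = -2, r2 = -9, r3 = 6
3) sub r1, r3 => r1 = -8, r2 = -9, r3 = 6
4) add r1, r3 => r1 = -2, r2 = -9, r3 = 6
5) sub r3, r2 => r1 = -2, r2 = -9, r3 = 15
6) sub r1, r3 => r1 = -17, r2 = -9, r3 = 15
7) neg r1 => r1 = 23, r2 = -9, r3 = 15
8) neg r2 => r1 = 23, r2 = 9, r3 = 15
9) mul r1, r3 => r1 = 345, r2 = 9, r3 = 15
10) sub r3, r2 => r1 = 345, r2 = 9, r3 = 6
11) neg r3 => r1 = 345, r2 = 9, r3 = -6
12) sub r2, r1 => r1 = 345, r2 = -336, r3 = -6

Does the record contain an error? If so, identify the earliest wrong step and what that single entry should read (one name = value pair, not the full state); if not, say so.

Recomputing the run from the initial state:
step 1: r1 = -2, r2 = -7, r3 = 6
step 2: r1 = -2, r2 = -9, r3 = 6
step 3: r1 = -8, r2 = -9, r3 = 6
step 4: r1 = -2, r2 = -9, r3 = 6
step 5: r1 = -2, r2 = -9, r3 = 15
step 6: r1 = -17, r2 = -9, r3 = 15
step 7: r1 = 17, r2 = -9, r3 = 15
step 8: r1 = 17, r2 = 9, r3 = 15
step 9: r1 = 255, r2 = 9, r3 = 15
step 10: r1 = 255, r2 = 9, r3 = 6
step 11: r1 = 255, r2 = 9, r3 = -6
step 12: r1 = 255, r2 = -246, r3 = -6
The first disagreement with the record is at step 7, where the value should be r1 = 17.

step 7, r1 = 17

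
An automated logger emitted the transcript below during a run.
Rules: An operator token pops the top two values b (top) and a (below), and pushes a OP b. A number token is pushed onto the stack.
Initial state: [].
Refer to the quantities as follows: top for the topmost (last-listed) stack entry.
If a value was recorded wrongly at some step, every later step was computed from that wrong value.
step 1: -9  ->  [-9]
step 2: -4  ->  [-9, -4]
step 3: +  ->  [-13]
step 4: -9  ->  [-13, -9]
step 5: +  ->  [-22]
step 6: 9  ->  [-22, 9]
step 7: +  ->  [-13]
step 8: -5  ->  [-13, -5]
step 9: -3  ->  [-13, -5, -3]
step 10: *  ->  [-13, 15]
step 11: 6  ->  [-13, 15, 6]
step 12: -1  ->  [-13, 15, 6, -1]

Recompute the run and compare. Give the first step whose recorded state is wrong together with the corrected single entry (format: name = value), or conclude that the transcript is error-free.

no error

Step 1: push -9: top = -9 — verified.
Step 2: push -4: top = -4 — agrees with the transcript.
Step 3: -9 + -4 = -13 — checks out.
Step 4: push -9: top = -9 — matches.
Step 5: -13 + -9 = -22 — in agreement.
Step 6: push 9: top = 9 — same as recorded.
Step 7: -22 + 9 = -13 — same as recorded.
Step 8: push -5: top = -5 — consistent with the transcript.
Step 9: push -3: top = -3 — confirmed correct.
Step 10: -5 * -3 = 15 — agrees with the transcript.
Step 11: push 6: top = 6 — consistent with the transcript.
Step 12: push -1: top = -1 — checks out.
Nothing is out of place; the run is error-free.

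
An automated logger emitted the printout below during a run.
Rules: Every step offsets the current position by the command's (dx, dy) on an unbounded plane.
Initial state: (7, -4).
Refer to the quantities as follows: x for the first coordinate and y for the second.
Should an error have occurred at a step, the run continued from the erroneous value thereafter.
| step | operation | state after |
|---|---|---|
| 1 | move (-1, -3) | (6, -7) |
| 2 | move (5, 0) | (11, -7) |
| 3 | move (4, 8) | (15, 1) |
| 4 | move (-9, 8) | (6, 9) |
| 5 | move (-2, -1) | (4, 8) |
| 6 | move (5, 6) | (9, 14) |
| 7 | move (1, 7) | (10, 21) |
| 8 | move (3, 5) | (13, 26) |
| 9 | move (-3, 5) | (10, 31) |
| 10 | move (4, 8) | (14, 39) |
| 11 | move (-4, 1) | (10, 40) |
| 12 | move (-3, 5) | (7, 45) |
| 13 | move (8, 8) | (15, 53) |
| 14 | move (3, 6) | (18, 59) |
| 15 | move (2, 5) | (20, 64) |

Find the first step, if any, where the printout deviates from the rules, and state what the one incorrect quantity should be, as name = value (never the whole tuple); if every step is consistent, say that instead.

no error

Recomputing the run from the initial state:
step 1: x = 6, y = -7
step 2: x = 11, y = -7
step 3: x = 15, y = 1
step 4: x = 6, y = 9
step 5: x = 4, y = 8
step 6: x = 9, y = 14
step 7: x = 10, y = 21
step 8: x = 13, y = 26
step 9: x = 10, y = 31
step 10: x = 14, y = 39
step 11: x = 10, y = 40
step 12: x = 7, y = 45
step 13: x = 15, y = 53
step 14: x = 18, y = 59
step 15: x = 20, y = 64
This matches the printout at every step.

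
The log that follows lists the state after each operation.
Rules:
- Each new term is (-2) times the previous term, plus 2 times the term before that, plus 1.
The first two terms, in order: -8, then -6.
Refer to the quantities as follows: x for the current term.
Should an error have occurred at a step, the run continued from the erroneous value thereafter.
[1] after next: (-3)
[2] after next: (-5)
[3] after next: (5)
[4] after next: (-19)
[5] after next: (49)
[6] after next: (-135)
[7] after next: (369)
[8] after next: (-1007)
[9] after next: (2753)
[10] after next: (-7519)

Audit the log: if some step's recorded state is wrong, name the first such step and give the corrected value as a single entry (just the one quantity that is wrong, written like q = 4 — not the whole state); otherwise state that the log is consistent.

Step 1: x = -2*(-6) + (2)*(-8) + (1) = -3 — in agreement.
Step 2: x = -2*(-3) + (2)*(-6) + (1) = -5 — no discrepancy.
Step 3: x = -2*(-5) + (2)*(-3) + (1) = 5 — same as recorded.
Step 4: x = -2*(5) + (2)*(-5) + (1) = -19 — consistent with the log.
Step 5: x = -2*(-19) + (2)*(5) + (1) = 49 — consistent with the log.
Step 6: x = -2*(49) + (2)*(-19) + (1) = -135 — same as recorded.
Step 7: x = -2*(-135) + (2)*(49) + (1) = 369 — matches.
Step 8: x = -2*(369) + (2)*(-135) + (1) = -1007 — same as recorded.
Step 9: x = -2*(-1007) + (2)*(369) + (1) = 2753 — exactly as logged.
Step 10: x = -2*(2753) + (2)*(-1007) + (1) = -7519 — matches.
The whole run recomputes cleanly — no discrepancies.

no error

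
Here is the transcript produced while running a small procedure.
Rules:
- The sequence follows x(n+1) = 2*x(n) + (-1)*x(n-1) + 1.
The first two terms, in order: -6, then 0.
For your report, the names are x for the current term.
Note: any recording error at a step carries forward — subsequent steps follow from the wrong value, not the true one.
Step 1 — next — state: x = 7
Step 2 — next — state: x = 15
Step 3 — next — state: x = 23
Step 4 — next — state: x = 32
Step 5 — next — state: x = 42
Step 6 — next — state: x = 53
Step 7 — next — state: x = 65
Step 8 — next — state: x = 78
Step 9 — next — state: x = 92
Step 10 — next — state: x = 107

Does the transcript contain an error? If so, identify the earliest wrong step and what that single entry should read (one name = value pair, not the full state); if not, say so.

step 3, x = 24

Recomputing the run from the initial state:
step 1: x = 7
step 2: x = 15
step 3: x = 24
step 4: x = 34
step 5: x = 45
step 6: x = 57
step 7: x = 70
step 8: x = 84
step 9: x = 99
step 10: x = 115
The first disagreement with the transcript is at step 3, where the value should be x = 24.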